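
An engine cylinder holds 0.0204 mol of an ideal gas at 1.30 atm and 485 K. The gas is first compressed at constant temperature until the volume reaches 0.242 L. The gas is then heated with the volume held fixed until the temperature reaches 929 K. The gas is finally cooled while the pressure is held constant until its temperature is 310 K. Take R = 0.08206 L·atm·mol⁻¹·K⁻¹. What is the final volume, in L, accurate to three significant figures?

From PV = nRT: V₁ = nRT₁/P₁ = 0.6245 L.
Isothermal, so P V is constant: T₂ = T₁; P₂ = P₁·(V₁/V₂) = 3.355 atm.
V constant ⇒ P ∝ T: V₃ = V₂; P₃ = P₂·(T₃/T₂) = 6.426 atm.
Isobaric, so V/T is constant: P₄ = P₃; V₄ = V₃·(T₄/T₃) = 0.08075 L.

V₄ ≈ 0.0808 L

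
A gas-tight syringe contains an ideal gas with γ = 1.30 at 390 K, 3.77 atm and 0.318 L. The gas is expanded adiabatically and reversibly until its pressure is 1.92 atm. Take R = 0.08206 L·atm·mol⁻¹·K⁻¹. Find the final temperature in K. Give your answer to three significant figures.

T₂ ≈ 334 K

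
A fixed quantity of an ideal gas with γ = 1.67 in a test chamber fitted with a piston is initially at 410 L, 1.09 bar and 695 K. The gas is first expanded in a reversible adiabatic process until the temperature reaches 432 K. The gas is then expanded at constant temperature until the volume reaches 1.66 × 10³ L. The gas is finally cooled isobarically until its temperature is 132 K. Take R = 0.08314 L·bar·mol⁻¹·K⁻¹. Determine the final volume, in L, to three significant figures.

Reversible adiabatic, γ = 1.67: P₂ = P₁·(T₂/T₁)^(γ/(γ−1)) = 0.3332 bar; V₂ = V₁·(T₁/T₂)^(1/(γ−1)) = 833.7 L.
Isothermal, so P V is constant: T₃ = T₂; P₃ = P₂·(V₂/V₃) = 0.1673 bar.
Isobaric, so V/T is constant: P₄ = P₃; V₄ = V₃·(T₄/T₃) = 507.2 L.

V₄ ≈ 507 L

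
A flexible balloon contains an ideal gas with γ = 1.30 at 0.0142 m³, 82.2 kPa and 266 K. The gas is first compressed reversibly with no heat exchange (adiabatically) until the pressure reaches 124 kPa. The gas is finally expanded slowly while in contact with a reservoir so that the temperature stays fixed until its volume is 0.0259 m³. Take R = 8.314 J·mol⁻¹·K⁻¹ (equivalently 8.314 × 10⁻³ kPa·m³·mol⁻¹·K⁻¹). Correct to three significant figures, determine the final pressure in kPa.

P₃ ≈ 49.6 kPa

Adiabatic (γ = 1.30), T V^(γ−1) and P V^γ constant: T₂ = T₁·(P₂/P₁)^((γ−1)/γ) = 292.5 K; V₂ = V₁·(P₁/P₂)^(1/γ) = 0.01035 m³.
T constant ⇒ Boyle's law P V = const: T₃ = T₂; P₃ = P₂·(V₂/V₃) = 49.55 kPa.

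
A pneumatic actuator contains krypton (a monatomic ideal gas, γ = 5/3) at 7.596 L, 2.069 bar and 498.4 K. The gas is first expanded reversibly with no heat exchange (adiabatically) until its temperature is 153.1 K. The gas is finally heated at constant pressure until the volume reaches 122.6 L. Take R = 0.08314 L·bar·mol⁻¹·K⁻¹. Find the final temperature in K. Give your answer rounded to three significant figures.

Adiabatic (γ = 5/3), T V^(γ−1) and P V^γ constant: P₂ = P₁·(T₂/T₁)^(γ/(γ−1)) = 0.1082 bar; V₂ = V₁·(T₁/T₂)^(1/(γ−1)) = 44.62 L.
Isobaric, so V/T is constant: P₃ = P₂; T₃ = T₂·(V₃/V₂) = 420.7 K.

T₃ ≈ 421 K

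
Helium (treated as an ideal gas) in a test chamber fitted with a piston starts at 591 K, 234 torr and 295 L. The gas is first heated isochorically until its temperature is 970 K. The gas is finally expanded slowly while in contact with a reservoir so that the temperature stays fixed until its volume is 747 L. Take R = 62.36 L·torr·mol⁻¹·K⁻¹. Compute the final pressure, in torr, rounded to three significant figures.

P₃ ≈ 152 torr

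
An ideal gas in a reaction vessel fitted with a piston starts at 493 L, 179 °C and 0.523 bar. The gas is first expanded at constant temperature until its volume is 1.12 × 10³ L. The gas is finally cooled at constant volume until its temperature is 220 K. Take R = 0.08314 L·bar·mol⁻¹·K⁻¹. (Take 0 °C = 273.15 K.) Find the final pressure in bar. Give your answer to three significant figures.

P₃ ≈ 0.112 bar

Convert: T₁ = 452.1 K.
Isothermal, so P V is constant: T₂ = T₁; P₂ = P₁·(V₁/V₂) = 0.2302 bar.
Isochoric, so P/T is constant: V₃ = V₂; P₃ = P₂·(T₃/T₂) = 0.1120 bar.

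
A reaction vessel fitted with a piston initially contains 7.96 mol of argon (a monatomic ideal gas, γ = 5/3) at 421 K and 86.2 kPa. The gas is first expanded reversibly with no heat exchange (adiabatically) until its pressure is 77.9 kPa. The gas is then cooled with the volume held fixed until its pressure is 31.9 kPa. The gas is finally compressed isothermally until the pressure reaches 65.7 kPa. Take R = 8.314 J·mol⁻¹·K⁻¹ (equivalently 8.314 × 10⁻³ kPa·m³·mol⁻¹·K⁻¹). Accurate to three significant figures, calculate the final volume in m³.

From PV = nRT: V₁ = nRT₁/P₁ = 0.3232 m³.
Adiabatic (γ = 5/3), T V^(γ−1) and P V^γ constant: T₂ = T₁·(P₂/P₁)^((γ−1)/γ) = 404.3 K; V₂ = V₁·(P₁/P₂)^(1/γ) = 0.3435 m³.
Isochoric, so P/T is constant: V₃ = V₂; T₃ = T₂·(P₃/P₂) = 165.6 K.
T constant ⇒ Boyle's law P V = const: T₄ = T₃; V₄ = V₃·(P₃/P₄) = 0.1668 m³.

V₄ ≈ 0.167 m³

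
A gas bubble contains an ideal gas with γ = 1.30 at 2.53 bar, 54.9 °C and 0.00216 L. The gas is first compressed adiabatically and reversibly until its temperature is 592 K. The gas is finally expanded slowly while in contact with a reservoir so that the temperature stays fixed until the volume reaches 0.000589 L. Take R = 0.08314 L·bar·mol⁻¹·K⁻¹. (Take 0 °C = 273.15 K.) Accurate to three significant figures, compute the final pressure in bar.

P₃ ≈ 16.7 bar

Convert: T₁ = 328.0 K.
Adiabatic (γ = 1.30), T V^(γ−1) and P V^γ constant: P₂ = P₁·(T₂/T₁)^(γ/(γ−1)) = 32.67 bar; V₂ = V₁·(T₁/T₂)^(1/(γ−1)) = 0.0003019 L.
Isothermal, so P V is constant: T₃ = T₂; P₃ = P₂·(V₂/V₃) = 16.74 bar.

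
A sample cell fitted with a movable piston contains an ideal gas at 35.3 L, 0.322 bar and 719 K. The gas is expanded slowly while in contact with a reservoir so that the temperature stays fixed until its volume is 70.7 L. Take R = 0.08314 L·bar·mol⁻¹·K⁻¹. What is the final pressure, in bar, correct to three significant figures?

Isothermal, so P V is constant: T₂ = T₁; P₂ = P₁·(V₁/V₂) = 0.1608 bar.

P₂ ≈ 0.161 bar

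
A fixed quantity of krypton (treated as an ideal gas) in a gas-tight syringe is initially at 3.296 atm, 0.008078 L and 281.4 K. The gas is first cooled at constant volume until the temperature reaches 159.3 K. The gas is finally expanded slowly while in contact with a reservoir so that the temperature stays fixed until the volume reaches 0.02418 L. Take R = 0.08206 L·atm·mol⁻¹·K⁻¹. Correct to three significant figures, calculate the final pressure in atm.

P₃ ≈ 0.623 atm

Isochoric, so P/T is constant: V₂ = V₁; P₂ = P₁·(T₂/T₁) = 1.866 atm.
Isothermal, so P V is constant: T₃ = T₂; P₃ = P₂·(V₂/V₃) = 0.6233 atm.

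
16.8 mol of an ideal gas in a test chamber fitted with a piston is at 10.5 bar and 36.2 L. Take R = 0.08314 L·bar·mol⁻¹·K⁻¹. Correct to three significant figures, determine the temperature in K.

T ≈ 272 K

PV = nRT ⇒ T = PV/(nR) = (10.5 × 36.2) / (16.8 × 0.08314)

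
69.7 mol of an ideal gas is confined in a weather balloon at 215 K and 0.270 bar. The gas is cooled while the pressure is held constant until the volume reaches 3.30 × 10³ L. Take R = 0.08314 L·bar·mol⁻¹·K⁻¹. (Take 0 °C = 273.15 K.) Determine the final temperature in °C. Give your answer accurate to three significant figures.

From PV = nRT: V₁ = nRT₁/P₁ = 4614 L.
Isobaric, so V/T is constant: P₂ = P₁; T₂ = T₁·(V₂/V₁) = 153.8 K.

T₂ ≈ -119 °C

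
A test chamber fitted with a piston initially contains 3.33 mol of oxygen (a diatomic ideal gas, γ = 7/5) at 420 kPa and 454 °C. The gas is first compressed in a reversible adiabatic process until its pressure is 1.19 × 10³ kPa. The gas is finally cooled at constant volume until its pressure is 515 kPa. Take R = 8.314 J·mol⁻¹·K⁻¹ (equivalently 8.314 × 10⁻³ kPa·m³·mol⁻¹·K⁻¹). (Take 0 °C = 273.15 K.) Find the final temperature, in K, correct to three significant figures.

Convert: T₁ = 727.1 K.
From PV = nRT: V₁ = nRT₁/P₁ = 0.04793 m³.
Adiabatic (γ = 7/5), T V^(γ−1) and P V^γ constant: T₂ = T₁·(P₂/P₁)^((γ−1)/γ) = 979.2 K; V₂ = V₁·(P₁/P₂)^(1/γ) = 0.02278 m³.
V constant ⇒ P ∝ T: V₃ = V₂; T₃ = T₂·(P₃/P₂) = 423.8 K.

T₃ ≈ 424 K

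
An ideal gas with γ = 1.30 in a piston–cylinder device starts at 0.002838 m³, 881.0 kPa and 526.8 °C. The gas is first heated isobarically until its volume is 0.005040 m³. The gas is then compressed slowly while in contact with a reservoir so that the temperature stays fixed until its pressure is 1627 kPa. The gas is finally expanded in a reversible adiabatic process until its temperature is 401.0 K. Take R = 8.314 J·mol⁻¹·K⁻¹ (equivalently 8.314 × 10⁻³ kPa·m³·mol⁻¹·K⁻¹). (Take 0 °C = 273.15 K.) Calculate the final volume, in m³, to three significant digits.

Convert: T₁ = 799.9 K.
Isobaric, so V/T is constant: P₂ = P₁; T₂ = T₁·(V₂/V₁) = 1421 K.
Isothermal, so P V is constant: T₃ = T₂; V₃ = V₂·(P₂/P₃) = 0.002729 m³.
Adiabatic (γ = 1.30), T V^(γ−1) and P V^γ constant: P₄ = P₃·(T₄/T₃)^(γ/(γ−1)) = 6.775 kPa; V₄ = V₃·(T₃/T₄)^(1/(γ−1)) = 0.1850 m³.

V₄ ≈ 0.185 m³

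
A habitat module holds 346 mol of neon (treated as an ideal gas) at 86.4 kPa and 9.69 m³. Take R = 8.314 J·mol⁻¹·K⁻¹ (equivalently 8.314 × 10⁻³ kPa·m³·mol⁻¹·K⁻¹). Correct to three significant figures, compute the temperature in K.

T ≈ 291 K

PV = nRT ⇒ T = PV/(nR) = (86.4 × 9.69) / (346 × 8.314 × 10⁻³)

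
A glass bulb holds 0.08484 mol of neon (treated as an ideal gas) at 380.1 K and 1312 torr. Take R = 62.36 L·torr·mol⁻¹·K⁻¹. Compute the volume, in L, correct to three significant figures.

PV = nRT ⇒ V = nRT/P = (0.08484 × 62.36 × 380.1) / 1312

V ≈ 1.53 L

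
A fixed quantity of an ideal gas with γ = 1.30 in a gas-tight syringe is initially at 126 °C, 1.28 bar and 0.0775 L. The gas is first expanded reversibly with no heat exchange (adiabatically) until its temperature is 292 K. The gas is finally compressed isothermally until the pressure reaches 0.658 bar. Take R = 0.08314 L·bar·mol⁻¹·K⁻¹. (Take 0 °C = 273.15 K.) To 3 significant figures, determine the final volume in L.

V₃ ≈ 0.110 L

Convert: T₁ = 399.1 K.
Adiabatic (γ = 1.30), T V^(γ−1) and P V^γ constant: P₂ = P₁·(T₂/T₁)^(γ/(γ−1)) = 0.3303 bar; V₂ = V₁·(T₁/T₂)^(1/(γ−1)) = 0.2197 L.
Isothermal, so P V is constant: T₃ = T₂; V₃ = V₂·(P₂/P₃) = 0.1103 L.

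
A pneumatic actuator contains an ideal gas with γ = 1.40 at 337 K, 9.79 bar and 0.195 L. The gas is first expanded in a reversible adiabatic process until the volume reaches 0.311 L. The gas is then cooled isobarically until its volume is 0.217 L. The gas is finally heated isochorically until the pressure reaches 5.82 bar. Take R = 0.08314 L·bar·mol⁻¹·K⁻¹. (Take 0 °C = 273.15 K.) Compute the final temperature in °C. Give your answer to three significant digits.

Reversible adiabatic, γ = 1.40: T₂ = T₁·(V₁/V₂)^(γ−1) = 279.6 K; P₂ = P₁·(V₁/V₂)^γ = 5.093 bar.
P constant ⇒ V ∝ T: P₃ = P₂; T₃ = T₂·(V₃/V₂) = 195.1 K.
Isochoric, so P/T is constant: V₄ = V₃; T₄ = T₃·(P₄/P₃) = 222.9 K.

T₄ ≈ -50.2 °C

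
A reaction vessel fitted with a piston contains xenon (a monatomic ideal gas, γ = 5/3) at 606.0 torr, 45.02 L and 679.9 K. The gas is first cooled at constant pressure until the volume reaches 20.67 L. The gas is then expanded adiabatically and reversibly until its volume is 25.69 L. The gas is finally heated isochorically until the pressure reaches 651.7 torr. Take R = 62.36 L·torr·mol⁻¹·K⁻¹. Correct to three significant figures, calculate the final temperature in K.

T₄ ≈ 417 K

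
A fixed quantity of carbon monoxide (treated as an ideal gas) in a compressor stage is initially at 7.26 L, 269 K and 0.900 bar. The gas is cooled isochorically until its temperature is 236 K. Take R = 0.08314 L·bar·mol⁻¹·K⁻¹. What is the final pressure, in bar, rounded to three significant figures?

P₂ ≈ 0.790 bar

Isochoric, so P/T is constant: V₂ = V₁; P₂ = P₁·(T₂/T₁) = 0.7896 bar.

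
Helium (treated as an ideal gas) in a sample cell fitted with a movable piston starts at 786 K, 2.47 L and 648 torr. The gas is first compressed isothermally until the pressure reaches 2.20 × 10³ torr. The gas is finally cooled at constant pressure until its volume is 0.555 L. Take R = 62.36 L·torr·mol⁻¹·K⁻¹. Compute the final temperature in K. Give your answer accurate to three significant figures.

T constant ⇒ Boyle's law P V = const: T₂ = T₁; V₂ = V₁·(P₁/P₂) = 0.7275 L.
P constant ⇒ V ∝ T: P₃ = P₂; T₃ = T₂·(V₃/V₂) = 599.6 K.

T₃ ≈ 600 K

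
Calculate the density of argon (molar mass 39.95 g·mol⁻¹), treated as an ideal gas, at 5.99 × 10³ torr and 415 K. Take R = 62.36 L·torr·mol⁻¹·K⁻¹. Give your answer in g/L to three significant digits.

ρ ≈ 9.25 g/L

ρ = PM/(RT) = (5.99e+03 × 39.95) / (62.36 × 415.0)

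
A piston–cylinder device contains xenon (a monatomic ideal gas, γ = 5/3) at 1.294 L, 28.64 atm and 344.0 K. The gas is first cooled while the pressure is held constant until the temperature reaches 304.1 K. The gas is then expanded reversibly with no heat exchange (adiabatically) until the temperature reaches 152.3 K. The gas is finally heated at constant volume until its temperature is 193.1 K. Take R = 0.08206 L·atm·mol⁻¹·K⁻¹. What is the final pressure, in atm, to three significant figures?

P₄ ≈ 6.45 atm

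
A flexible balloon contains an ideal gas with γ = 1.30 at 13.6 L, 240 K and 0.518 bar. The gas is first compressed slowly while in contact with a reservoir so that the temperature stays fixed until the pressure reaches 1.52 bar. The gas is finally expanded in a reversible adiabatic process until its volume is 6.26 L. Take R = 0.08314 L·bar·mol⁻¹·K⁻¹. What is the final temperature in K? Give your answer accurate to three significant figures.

T₃ ≈ 219 K

T constant ⇒ Boyle's law P V = const: T₂ = T₁; V₂ = V₁·(P₁/P₂) = 4.635 L.
Reversible adiabatic, γ = 1.30: T₃ = T₂·(V₂/V₃)^(γ−1) = 219.3 K; P₃ = P₂·(V₂/V₃)^γ = 1.028 bar.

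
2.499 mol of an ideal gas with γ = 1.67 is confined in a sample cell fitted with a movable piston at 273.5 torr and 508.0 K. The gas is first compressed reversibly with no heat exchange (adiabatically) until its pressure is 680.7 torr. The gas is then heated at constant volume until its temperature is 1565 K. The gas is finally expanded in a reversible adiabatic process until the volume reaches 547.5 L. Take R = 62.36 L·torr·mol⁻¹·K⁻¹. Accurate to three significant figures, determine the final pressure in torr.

From PV = nRT: V₁ = nRT₁/P₁ = 289.5 L.
Adiabatic (γ = 1.67), T V^(γ−1) and P V^γ constant: T₂ = T₁·(P₂/P₁)^((γ−1)/γ) = 732.4 K; V₂ = V₁·(P₁/P₂)^(1/γ) = 167.7 L.
Isochoric, so P/T is constant: V₃ = V₂; P₃ = P₂·(T₃/T₂) = 1455 torr.
Adiabatic (γ = 1.67), T V^(γ−1) and P V^γ constant: T₄ = T₃·(V₃/V₄)^(γ−1) = 708.2 K; P₄ = P₃·(V₃/V₄)^γ = 201.6 torr.

P₄ ≈ 202 torr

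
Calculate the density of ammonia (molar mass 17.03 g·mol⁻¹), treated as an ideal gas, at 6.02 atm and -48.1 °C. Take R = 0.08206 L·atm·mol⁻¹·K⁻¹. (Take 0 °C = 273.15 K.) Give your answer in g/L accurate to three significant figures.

ρ ≈ 5.55 g/L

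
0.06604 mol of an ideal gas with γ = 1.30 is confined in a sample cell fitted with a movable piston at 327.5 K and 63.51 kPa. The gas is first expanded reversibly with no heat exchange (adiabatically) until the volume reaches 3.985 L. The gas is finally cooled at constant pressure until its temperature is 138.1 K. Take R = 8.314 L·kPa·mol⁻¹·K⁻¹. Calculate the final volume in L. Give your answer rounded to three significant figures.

V₃ ≈ 1.86 L

From PV = nRT: V₁ = nRT₁/P₁ = 2.831 L.
Reversible adiabatic, γ = 1.30: T₂ = T₁·(V₁/V₂)^(γ−1) = 295.6 K; P₂ = P₁·(V₁/V₂)^γ = 40.73 kPa.
P constant ⇒ V ∝ T: P₃ = P₂; V₃ = V₂·(T₃/T₂) = 1.862 L.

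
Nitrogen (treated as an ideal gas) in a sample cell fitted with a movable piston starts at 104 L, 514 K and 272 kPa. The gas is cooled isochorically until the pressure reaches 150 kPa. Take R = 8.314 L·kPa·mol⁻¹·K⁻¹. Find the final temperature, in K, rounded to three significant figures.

Isochoric, so P/T is constant: V₂ = V₁; T₂ = T₁·(P₂/P₁) = 283.5 K.

T₂ ≈ 283 K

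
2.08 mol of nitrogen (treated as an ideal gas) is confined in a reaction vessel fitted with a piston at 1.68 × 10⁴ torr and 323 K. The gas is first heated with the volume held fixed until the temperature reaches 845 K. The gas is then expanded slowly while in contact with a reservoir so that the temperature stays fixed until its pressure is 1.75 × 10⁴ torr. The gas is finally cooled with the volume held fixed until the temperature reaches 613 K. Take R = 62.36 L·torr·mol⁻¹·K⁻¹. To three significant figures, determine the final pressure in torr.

P₄ ≈ 1.27e+04 torr

From PV = nRT: V₁ = nRT₁/P₁ = 2.494 L.
V constant ⇒ P ∝ T: V₂ = V₁; P₂ = P₁·(T₂/T₁) = 4.395e+04 torr.
T constant ⇒ Boyle's law P V = const: T₃ = T₂; V₃ = V₂·(P₂/P₃) = 6.263 L.
Isochoric, so P/T is constant: V₄ = V₃; P₄ = P₃·(T₄/T₃) = 1.270e+04 torr.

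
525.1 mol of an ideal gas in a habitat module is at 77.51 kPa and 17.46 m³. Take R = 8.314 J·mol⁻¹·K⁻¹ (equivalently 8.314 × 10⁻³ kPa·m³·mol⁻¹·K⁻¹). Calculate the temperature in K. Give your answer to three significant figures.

PV = nRT ⇒ T = PV/(nR) = (77.51 × 17.46) / (525.1 × 8.314 × 10⁻³)

T ≈ 310 K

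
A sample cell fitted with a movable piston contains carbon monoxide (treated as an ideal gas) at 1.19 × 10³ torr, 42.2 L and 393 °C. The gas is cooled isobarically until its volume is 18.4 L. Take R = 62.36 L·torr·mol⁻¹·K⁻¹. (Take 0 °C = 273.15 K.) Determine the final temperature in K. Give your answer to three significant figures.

T₂ ≈ 290 K

Convert: T₁ = 666.1 K.
Isobaric, so V/T is constant: P₂ = P₁; T₂ = T₁·(V₂/V₁) = 290.5 K.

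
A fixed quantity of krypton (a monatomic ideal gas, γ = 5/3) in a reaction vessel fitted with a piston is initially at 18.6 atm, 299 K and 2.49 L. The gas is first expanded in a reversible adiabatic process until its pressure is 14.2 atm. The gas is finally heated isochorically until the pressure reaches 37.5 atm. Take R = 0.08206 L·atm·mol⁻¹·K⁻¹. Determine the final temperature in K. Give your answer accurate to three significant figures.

Reversible adiabatic, γ = 5/3: T₂ = T₁·(P₂/P₁)^((γ−1)/γ) = 268.4 K; V₂ = V₁·(P₁/P₂)^(1/γ) = 2.928 L.
Isochoric, so P/T is constant: V₃ = V₂; T₃ = T₂·(P₃/P₂) = 708.8 K.

T₃ ≈ 709 K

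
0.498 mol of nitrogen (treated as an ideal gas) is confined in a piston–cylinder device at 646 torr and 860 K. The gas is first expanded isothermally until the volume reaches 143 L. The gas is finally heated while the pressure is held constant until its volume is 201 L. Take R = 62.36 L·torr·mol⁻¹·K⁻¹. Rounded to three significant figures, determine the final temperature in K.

From PV = nRT: V₁ = nRT₁/P₁ = 41.34 L.
T constant ⇒ Boyle's law P V = const: T₂ = T₁; P₂ = P₁·(V₁/V₂) = 186.8 torr.
Isobaric, so V/T is constant: P₃ = P₂; T₃ = T₂·(V₃/V₂) = 1209 K.

T₃ ≈ 1.21e+03 K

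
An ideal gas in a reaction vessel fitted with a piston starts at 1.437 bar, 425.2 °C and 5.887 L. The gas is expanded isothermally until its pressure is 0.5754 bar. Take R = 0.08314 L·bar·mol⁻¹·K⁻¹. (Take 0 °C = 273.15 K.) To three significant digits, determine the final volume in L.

V₂ ≈ 14.7 L

Convert: T₁ = 698.3 K.
T constant ⇒ Boyle's law P V = const: T₂ = T₁; V₂ = V₁·(P₁/P₂) = 14.70 L.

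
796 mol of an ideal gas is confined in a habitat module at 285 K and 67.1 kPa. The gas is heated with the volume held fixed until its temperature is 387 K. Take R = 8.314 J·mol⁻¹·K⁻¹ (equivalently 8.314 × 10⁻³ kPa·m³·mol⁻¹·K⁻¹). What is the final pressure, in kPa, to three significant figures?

From PV = nRT: V₁ = nRT₁/P₁ = 28.11 m³.
V constant ⇒ P ∝ T: V₂ = V₁; P₂ = P₁·(T₂/T₁) = 91.11 kPa.

P₂ ≈ 91.1 kPa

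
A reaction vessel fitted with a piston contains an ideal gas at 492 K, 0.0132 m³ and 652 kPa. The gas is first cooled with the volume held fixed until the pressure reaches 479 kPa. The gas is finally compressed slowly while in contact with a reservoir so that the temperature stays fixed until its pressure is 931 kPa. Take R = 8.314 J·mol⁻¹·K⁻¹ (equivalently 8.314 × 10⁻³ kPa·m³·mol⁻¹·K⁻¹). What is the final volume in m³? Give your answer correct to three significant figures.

V constant ⇒ P ∝ T: V₂ = V₁; T₂ = T₁·(P₂/P₁) = 361.5 K.
Isothermal, so P V is constant: T₃ = T₂; V₃ = V₂·(P₂/P₃) = 0.006791 m³.

V₃ ≈ 0.00679 m³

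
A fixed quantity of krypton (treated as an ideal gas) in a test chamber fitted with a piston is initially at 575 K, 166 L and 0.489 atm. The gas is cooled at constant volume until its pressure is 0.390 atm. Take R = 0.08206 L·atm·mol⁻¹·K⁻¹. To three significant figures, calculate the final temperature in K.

Isochoric, so P/T is constant: V₂ = V₁; T₂ = T₁·(P₂/P₁) = 458.6 K.

T₂ ≈ 459 K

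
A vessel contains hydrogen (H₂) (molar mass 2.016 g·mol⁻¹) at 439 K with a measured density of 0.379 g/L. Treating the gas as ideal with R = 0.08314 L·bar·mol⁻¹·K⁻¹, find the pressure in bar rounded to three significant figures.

P ≈ 6.86 bar

ρ = PM/(RT) ⇒ P = ρRT/M = (0.379 × 0.08314 × 439.0) / 2.016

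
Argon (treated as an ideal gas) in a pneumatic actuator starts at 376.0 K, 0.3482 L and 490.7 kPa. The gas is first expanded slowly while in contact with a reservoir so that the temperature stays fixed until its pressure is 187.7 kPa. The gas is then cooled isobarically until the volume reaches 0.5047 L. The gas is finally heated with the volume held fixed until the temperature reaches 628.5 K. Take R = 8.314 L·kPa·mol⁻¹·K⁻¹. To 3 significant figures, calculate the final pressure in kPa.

Isothermal, so P V is constant: T₂ = T₁; V₂ = V₁·(P₁/P₂) = 0.9103 L.
P constant ⇒ V ∝ T: P₃ = P₂; T₃ = T₂·(V₃/V₂) = 208.5 K.
Isochoric, so P/T is constant: V₄ = V₃; P₄ = P₃·(T₄/T₃) = 565.9 kPa.

P₄ ≈ 566 kPa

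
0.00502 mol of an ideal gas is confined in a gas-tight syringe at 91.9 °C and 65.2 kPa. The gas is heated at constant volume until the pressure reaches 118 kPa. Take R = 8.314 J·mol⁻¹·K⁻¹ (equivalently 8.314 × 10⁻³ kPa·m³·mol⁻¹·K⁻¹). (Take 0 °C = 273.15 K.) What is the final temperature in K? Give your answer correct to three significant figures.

T₂ ≈ 661 K

Convert: T₁ = 365.0 K.
From PV = nRT: V₁ = nRT₁/P₁ = 0.0002337 m³.
Isochoric, so P/T is constant: V₂ = V₁; T₂ = T₁·(P₂/P₁) = 660.7 K.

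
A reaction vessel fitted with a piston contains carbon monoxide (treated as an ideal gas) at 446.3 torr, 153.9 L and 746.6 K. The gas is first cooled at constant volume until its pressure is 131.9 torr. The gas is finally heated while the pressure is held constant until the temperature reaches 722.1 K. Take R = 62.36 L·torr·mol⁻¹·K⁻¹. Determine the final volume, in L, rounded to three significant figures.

V constant ⇒ P ∝ T: V₂ = V₁; T₂ = T₁·(P₂/P₁) = 220.7 K.
Isobaric, so V/T is constant: P₃ = P₂; V₃ = V₂·(T₃/T₂) = 503.7 L.

V₃ ≈ 504 L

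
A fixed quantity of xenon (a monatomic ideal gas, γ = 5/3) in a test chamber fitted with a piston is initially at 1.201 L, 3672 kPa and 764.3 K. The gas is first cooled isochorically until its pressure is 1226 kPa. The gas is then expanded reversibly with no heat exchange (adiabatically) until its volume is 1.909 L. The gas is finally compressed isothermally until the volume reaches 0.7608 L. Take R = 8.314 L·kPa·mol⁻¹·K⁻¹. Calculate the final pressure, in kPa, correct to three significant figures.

P₄ ≈ 1.42e+03 kPa

V constant ⇒ P ∝ T: V₂ = V₁; T₂ = T₁·(P₂/P₁) = 255.2 K.
Reversible adiabatic, γ = 5/3: T₃ = T₂·(V₂/V₃)^(γ−1) = 187.4 K; P₃ = P₂·(V₂/V₃)^γ = 566.3 kPa.
Isothermal, so P V is constant: T₄ = T₃; P₄ = P₃·(V₃/V₄) = 1421 kPa.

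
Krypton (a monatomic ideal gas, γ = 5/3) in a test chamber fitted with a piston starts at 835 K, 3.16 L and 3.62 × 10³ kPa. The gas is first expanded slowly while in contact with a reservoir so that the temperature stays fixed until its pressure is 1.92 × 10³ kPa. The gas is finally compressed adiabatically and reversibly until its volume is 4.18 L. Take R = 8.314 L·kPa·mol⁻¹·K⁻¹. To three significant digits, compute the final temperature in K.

T constant ⇒ Boyle's law P V = const: T₂ = T₁; V₂ = V₁·(P₁/P₂) = 5.958 L.
Adiabatic (γ = 5/3), T V^(γ−1) and P V^γ constant: T₃ = T₂·(V₂/V₃)^(γ−1) = 1058 K; P₃ = P₂·(V₂/V₃)^γ = 3466 kPa.

T₃ ≈ 1.06e+03 K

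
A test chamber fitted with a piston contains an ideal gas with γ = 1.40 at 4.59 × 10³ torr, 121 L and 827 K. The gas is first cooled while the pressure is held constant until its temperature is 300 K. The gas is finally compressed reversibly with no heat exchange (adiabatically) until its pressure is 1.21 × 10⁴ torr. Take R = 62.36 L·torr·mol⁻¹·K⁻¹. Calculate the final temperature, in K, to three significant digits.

P constant ⇒ V ∝ T: P₂ = P₁; V₂ = V₁·(T₂/T₁) = 43.89 L.
Reversible adiabatic, γ = 1.40: T₃ = T₂·(P₃/P₂)^((γ−1)/γ) = 395.7 K; V₃ = V₂·(P₂/P₃)^(1/γ) = 21.96 L.

T₃ ≈ 396 K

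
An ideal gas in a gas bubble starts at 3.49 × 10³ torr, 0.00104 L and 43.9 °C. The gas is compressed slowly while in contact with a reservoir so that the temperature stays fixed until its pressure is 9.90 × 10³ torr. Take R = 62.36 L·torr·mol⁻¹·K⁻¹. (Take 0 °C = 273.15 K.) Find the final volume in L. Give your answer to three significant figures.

V₂ ≈ 0.000367 L

Convert: T₁ = 317.0 K.
T constant ⇒ Boyle's law P V = const: T₂ = T₁; V₂ = V₁·(P₁/P₂) = 0.0003666 L.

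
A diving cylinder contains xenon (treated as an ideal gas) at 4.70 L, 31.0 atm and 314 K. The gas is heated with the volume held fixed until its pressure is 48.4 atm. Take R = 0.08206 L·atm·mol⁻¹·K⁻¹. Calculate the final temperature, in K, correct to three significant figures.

T₂ ≈ 490 K

Isochoric, so P/T is constant: V₂ = V₁; T₂ = T₁·(P₂/P₁) = 490.2 K.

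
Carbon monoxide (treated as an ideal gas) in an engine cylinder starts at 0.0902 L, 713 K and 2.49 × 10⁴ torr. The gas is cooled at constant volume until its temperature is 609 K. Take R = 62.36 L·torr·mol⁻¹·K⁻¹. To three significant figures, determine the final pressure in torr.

Isochoric, so P/T is constant: V₂ = V₁; P₂ = P₁·(T₂/T₁) = 2.127e+04 torr.

P₂ ≈ 2.13e+04 torr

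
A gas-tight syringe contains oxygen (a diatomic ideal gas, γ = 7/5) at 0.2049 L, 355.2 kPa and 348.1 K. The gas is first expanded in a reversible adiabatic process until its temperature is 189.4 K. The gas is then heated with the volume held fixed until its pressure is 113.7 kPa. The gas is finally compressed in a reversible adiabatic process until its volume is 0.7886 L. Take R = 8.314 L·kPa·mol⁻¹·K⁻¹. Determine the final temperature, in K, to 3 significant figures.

Adiabatic (γ = 7/5), T V^(γ−1) and P V^γ constant: P₂ = P₁·(T₂/T₁)^(γ/(γ−1)) = 42.20 kPa; V₂ = V₁·(T₁/T₂)^(1/(γ−1)) = 0.9383 L.
Isochoric, so P/T is constant: V₃ = V₂; T₃ = T₂·(P₃/P₂) = 510.3 K.
Adiabatic (γ = 7/5), T V^(γ−1) and P V^γ constant: T₄ = T₃·(V₃/V₄)^(γ−1) = 547.0 K; P₄ = P₃·(V₃/V₄)^γ = 145.0 kPa.

T₄ ≈ 547 K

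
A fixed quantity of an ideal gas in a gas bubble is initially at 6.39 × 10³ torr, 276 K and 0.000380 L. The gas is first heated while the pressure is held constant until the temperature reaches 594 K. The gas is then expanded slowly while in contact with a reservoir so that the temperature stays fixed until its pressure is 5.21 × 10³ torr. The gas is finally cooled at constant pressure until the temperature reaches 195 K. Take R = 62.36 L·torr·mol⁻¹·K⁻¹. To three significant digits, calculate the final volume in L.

P constant ⇒ V ∝ T: P₂ = P₁; V₂ = V₁·(T₂/T₁) = 0.0008178 L.
Isothermal, so P V is constant: T₃ = T₂; V₃ = V₂·(P₂/P₃) = 0.001003 L.
P constant ⇒ V ∝ T: P₄ = P₃; V₄ = V₃·(T₄/T₃) = 0.0003293 L.

V₄ ≈ 0.000329 L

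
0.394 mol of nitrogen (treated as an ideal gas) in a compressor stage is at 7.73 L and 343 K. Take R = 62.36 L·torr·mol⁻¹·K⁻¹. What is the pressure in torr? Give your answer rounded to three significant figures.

PV = nRT ⇒ P = nRT/V = (0.394 × 62.36 × 343) / 7.73

P ≈ 1.09e+03 torr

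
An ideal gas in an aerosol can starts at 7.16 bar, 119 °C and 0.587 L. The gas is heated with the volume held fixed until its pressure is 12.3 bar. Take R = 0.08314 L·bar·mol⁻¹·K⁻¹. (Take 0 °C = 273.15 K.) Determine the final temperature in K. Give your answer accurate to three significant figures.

Convert: T₁ = 392.1 K.
V constant ⇒ P ∝ T: V₂ = V₁; T₂ = T₁·(P₂/P₁) = 673.7 K.

T₂ ≈ 674 K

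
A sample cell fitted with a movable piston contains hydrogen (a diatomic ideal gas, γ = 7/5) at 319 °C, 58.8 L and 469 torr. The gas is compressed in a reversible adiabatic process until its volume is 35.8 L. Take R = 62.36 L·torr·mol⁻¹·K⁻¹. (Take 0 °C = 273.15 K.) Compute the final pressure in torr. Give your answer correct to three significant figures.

Convert: T₁ = 592.1 K.
Reversible adiabatic, γ = 7/5: T₂ = T₁·(V₁/V₂)^(γ−1) = 722.2 K; P₂ = P₁·(V₁/V₂)^γ = 939.4 torr.

P₂ ≈ 939 torr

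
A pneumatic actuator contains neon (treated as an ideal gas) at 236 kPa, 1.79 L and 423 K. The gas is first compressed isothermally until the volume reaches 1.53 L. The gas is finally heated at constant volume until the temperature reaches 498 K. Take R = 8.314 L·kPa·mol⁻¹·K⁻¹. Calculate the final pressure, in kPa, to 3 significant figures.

P₃ ≈ 325 kPa

Isothermal, so P V is constant: T₂ = T₁; P₂ = P₁·(V₁/V₂) = 276.1 kPa.
V constant ⇒ P ∝ T: V₃ = V₂; P₃ = P₂·(T₃/T₂) = 325.1 kPa.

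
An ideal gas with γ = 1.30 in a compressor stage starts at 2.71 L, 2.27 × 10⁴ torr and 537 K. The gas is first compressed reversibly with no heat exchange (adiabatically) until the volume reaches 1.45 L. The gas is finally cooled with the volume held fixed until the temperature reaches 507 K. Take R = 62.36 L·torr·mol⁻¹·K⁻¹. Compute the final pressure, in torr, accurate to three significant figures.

P₃ ≈ 4.01e+04 torr

Adiabatic (γ = 1.30), T V^(γ−1) and P V^γ constant: T₂ = T₁·(V₁/V₂)^(γ−1) = 647.8 K; P₂ = P₁·(V₁/V₂)^γ = 5.118e+04 torr.
Isochoric, so P/T is constant: V₃ = V₂; P₃ = P₂·(T₃/T₂) = 4.006e+04 torr.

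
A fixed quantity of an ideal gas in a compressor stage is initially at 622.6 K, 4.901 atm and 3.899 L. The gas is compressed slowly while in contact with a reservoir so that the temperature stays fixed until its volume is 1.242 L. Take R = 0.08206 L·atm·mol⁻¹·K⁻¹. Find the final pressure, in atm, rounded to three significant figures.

Isothermal, so P V is constant: T₂ = T₁; P₂ = P₁·(V₁/V₂) = 15.39 atm.

P₂ ≈ 15.4 atm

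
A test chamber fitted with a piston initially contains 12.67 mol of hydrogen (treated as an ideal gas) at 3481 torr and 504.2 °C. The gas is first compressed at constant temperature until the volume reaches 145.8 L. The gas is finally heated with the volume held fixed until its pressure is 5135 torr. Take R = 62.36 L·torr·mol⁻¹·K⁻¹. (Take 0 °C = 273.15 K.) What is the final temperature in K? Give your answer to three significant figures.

T₃ ≈ 948 K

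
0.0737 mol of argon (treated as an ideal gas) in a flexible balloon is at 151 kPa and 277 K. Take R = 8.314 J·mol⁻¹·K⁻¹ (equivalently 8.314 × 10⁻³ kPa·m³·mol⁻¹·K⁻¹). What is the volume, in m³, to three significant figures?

V ≈ 0.00112 m³

PV = nRT ⇒ V = nRT/P = (0.0737 × 8.314 × 10⁻³ × 277) / 151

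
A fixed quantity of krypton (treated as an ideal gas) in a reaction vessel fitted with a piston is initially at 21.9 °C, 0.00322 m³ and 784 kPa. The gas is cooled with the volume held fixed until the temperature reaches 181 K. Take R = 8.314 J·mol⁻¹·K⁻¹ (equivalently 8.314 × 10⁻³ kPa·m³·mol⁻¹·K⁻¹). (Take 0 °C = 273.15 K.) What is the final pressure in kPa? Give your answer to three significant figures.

Convert: T₁ = 295.0 K.
V constant ⇒ P ∝ T: V₂ = V₁; P₂ = P₁·(T₂/T₁) = 480.9 kPa.

P₂ ≈ 481 kPa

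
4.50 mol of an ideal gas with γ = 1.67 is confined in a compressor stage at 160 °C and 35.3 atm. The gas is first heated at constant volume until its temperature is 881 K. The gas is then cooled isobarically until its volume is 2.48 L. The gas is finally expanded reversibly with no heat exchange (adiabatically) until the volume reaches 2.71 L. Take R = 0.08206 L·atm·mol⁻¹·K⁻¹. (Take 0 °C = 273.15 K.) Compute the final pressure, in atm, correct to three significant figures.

Convert: T₁ = 433.1 K.
From PV = nRT: V₁ = nRT₁/P₁ = 4.531 L.
V constant ⇒ P ∝ T: V₂ = V₁; P₂ = P₁·(T₂/T₁) = 71.80 atm.
Isobaric, so V/T is constant: P₃ = P₂; T₃ = T₂·(V₃/V₂) = 482.2 K.
Adiabatic (γ = 1.67), T V^(γ−1) and P V^γ constant: T₄ = T₃·(V₃/V₄)^(γ−1) = 454.4 K; P₄ = P₃·(V₃/V₄)^γ = 61.91 atm.

P₄ ≈ 61.9 atm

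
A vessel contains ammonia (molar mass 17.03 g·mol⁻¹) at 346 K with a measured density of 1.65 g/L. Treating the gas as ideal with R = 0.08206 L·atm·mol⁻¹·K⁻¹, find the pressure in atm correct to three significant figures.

P ≈ 2.75 atm

ρ = PM/(RT) ⇒ P = ρRT/M = (1.65 × 0.08206 × 346.0) / 17.03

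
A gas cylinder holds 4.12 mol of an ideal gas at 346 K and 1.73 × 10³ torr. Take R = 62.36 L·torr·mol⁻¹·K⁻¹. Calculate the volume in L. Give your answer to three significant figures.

V ≈ 51.4 L

PV = nRT ⇒ V = nRT/P = (4.12 × 62.36 × 346) / 1.73e+03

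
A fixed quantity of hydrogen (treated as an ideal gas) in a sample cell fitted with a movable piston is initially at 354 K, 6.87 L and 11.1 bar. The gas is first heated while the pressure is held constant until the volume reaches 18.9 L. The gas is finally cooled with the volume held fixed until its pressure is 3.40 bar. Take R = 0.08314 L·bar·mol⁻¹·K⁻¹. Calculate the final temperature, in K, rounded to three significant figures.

T₃ ≈ 298 K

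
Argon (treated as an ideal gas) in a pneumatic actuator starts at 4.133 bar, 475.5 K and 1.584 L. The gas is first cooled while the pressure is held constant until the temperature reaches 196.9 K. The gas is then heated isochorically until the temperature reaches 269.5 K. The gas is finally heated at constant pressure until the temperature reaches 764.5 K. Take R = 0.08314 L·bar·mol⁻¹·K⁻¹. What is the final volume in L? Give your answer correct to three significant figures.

V₄ ≈ 1.86 L

P constant ⇒ V ∝ T: P₂ = P₁; V₂ = V₁·(T₂/T₁) = 0.6559 L.
Isochoric, so P/T is constant: V₃ = V₂; P₃ = P₂·(T₃/T₂) = 5.657 bar.
Isobaric, so V/T is constant: P₄ = P₃; V₄ = V₃·(T₄/T₃) = 1.861 L.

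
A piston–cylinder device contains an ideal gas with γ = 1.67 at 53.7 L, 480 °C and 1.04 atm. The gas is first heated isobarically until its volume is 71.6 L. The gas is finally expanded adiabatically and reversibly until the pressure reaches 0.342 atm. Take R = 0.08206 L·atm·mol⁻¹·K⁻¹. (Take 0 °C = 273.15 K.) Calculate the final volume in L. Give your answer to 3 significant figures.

V₃ ≈ 139 L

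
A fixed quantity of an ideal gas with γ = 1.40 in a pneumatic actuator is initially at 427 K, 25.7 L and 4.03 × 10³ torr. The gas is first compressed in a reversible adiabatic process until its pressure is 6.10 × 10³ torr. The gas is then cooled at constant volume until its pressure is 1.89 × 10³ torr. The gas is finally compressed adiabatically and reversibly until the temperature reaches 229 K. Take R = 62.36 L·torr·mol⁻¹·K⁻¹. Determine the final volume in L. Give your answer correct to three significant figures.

V₄ ≈ 6.52 L

Adiabatic (γ = 1.40), T V^(γ−1) and P V^γ constant: T₂ = T₁·(P₂/P₁)^((γ−1)/γ) = 480.7 K; V₂ = V₁·(P₁/P₂)^(1/γ) = 19.11 L.
V constant ⇒ P ∝ T: V₃ = V₂; T₃ = T₂·(P₃/P₂) = 148.9 K.
Adiabatic (γ = 1.40), T V^(γ−1) and P V^γ constant: P₄ = P₃·(T₄/T₃)^(γ/(γ−1)) = 8519 torr; V₄ = V₃·(T₃/T₄)^(1/(γ−1)) = 6.520 L.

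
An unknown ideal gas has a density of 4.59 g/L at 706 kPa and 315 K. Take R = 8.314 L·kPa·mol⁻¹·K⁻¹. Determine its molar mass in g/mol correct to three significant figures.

M ≈ 17.0 g/mol

ρ = PM/(RT) ⇒ M = ρRT/P = (4.59 × 8.314 × 315.0) / 706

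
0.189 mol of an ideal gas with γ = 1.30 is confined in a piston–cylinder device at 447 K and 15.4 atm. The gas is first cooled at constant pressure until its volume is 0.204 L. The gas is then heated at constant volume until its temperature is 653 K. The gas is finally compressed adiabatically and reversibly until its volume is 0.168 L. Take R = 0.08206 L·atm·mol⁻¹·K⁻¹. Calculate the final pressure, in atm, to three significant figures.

P₄ ≈ 63.9 atm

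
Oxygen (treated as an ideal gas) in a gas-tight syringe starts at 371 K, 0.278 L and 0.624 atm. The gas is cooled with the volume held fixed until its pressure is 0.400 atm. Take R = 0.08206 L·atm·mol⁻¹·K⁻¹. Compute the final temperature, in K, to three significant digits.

Isochoric, so P/T is constant: V₂ = V₁; T₂ = T₁·(P₂/P₁) = 237.8 K.

T₂ ≈ 238 K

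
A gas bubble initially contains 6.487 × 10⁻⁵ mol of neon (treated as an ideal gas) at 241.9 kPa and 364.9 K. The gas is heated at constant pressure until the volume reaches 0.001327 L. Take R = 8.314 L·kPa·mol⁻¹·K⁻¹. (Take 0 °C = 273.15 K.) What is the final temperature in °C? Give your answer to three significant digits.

T₂ ≈ 322 °C

From PV = nRT: V₁ = nRT₁/P₁ = 0.0008136 L.
Isobaric, so V/T is constant: P₂ = P₁; T₂ = T₁·(V₂/V₁) = 595.2 K.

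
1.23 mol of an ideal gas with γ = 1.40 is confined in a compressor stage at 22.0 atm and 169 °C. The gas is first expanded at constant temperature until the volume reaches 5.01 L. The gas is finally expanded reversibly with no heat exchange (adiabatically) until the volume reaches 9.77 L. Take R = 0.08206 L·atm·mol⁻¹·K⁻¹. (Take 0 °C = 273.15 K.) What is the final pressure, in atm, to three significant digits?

P₃ ≈ 3.50 atm

Convert: T₁ = 442.1 K.
From PV = nRT: V₁ = nRT₁/P₁ = 2.029 L.
T constant ⇒ Boyle's law P V = const: T₂ = T₁; P₂ = P₁·(V₁/V₂) = 8.908 atm.
Reversible adiabatic, γ = 1.40: T₃ = T₂·(V₂/V₃)^(γ−1) = 338.5 K; P₃ = P₂·(V₂/V₃)^γ = 3.497 atm.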